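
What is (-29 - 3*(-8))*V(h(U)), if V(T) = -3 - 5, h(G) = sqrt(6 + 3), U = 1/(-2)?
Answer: 40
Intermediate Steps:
U = -1/2 (U = 1*(-1/2) = -1/2 ≈ -0.50000)
h(G) = 3 (h(G) = sqrt(9) = 3)
V(T) = -8
(-29 - 3*(-8))*V(h(U)) = (-29 - 3*(-8))*(-8) = (-29 + 24)*(-8) = -5*(-8) = 40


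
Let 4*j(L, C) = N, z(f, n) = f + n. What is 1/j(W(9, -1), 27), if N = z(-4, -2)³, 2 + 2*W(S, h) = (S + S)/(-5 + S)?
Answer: -1/54 ≈ -0.018519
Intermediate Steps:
W(S, h) = -1 + S/(-5 + S) (W(S, h) = -1 + ((S + S)/(-5 + S))/2 = -1 + ((2*S)/(-5 + S))/2 = -1 + (2*S/(-5 + S))/2 = -1 + S/(-5 + S))
N = -216 (N = (-4 - 2)³ = (-6)³ = -216)
j(L, C) = -54 (j(L, C) = (¼)*(-216) = -54)
1/j(W(9, -1), 27) = 1/(-54) = -1/54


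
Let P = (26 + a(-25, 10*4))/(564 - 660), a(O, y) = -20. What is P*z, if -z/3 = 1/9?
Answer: 1/48 ≈ 0.020833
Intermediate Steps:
z = -⅓ (z = -3/9 = -3*⅑ = -⅓ ≈ -0.33333)
P = -1/16 (P = (26 - 20)/(564 - 660) = 6/(-96) = 6*(-1/96) = -1/16 ≈ -0.062500)
P*z = -1/16*(-⅓) = 1/48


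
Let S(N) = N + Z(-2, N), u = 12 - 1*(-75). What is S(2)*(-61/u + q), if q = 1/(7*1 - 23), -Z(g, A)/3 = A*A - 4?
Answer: -1063/696 ≈ -1.5273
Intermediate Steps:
Z(g, A) = 12 - 3*A² (Z(g, A) = -3*(A*A - 4) = -3*(A² - 4) = -3*(-4 + A²) = 12 - 3*A²)
u = 87 (u = 12 + 75 = 87)
q = -1/16 (q = 1/(7 - 23) = 1/(-16) = -1/16 ≈ -0.062500)
S(N) = 12 + N - 3*N² (S(N) = N + (12 - 3*N²) = 12 + N - 3*N²)
S(2)*(-61/u + q) = (12 + 2 - 3*2²)*(-61/87 - 1/16) = (12 + 2 - 3*4)*(-61*1/87 - 1/16) = (12 + 2 - 12)*(-61/87 - 1/16) = 2*(-1063/1392) = -1063/696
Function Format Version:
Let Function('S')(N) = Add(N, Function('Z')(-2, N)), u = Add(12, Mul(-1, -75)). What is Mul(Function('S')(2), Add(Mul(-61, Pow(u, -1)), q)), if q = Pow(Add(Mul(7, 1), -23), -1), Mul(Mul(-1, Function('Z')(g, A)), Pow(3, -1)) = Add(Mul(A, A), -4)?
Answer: Rational(-1063, 696) ≈ -1.5273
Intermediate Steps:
Function('Z')(g, A) = Add(12, Mul(-3, Pow(A, 2))) (Function('Z')(g, A) = Mul(-3, Add(Mul(A, A), -4)) = Mul(-3, Add(Pow(A, 2), -4)) = Mul(-3, Add(-4, Pow(A, 2))) = Add(12, Mul(-3, Pow(A, 2))))
u = 87 (u = Add(12, 75) = 87)
q = Rational(-1, 16) (q = Pow(Add(7, -23), -1) = Pow(-16, -1) = Rational(-1, 16) ≈ -0.062500)
Function('S')(N) = Add(12, N, Mul(-3, Pow(N, 2))) (Function('S')(N) = Add(N, Add(12, Mul(-3, Pow(N, 2)))) = Add(12, N, Mul(-3, Pow(N, 2))))
Mul(Function('S')(2), Add(Mul(-61, Pow(u, -1)), q)) = Mul(Add(12, 2, Mul(-3, Pow(2, 2))), Add(Mul(-61, Pow(87, -1)), Rational(-1, 16))) = Mul(Add(12, 2, Mul(-3, 4)), Add(Mul(-61, Rational(1, 87)), Rational(-1, 16))) = Mul(Add(12, 2, -12), Add(Rational(-61, 87), Rational(-1, 16))) = Mul(2, Rational(-1063, 1392)) = Rational(-1063, 696)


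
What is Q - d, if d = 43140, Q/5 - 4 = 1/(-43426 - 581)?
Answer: -1897581845/44007 ≈ -43120.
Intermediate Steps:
Q = 880135/44007 (Q = 20 + 5/(-43426 - 581) = 20 + 5/(-44007) = 20 + 5*(-1/44007) = 20 - 5/44007 = 880135/44007 ≈ 20.000)
Q - d = 880135/44007 - 1*43140 = 880135/44007 - 43140 = -1897581845/44007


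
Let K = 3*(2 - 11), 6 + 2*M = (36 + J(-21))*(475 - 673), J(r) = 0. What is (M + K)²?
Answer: 12916836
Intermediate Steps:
M = -3567 (M = -3 + ((36 + 0)*(475 - 673))/2 = -3 + (36*(-198))/2 = -3 + (½)*(-7128) = -3 - 3564 = -3567)
K = -27 (K = 3*(-9) = -27)
(M + K)² = (-3567 - 27)² = (-3594)² = 12916836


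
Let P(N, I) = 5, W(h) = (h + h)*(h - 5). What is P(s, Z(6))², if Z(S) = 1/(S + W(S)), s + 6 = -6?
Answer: 25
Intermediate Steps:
s = -12 (s = -6 - 6 = -12)
W(h) = 2*h*(-5 + h) (W(h) = (2*h)*(-5 + h) = 2*h*(-5 + h))
Z(S) = 1/(S + 2*S*(-5 + S))
P(s, Z(6))² = 5² = 25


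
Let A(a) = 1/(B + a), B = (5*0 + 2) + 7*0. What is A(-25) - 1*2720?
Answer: -62561/23 ≈ -2720.0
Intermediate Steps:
B = 2 (B = (0 + 2) + 0 = 2 + 0 = 2)
A(a) = 1/(2 + a)
A(-25) - 1*2720 = 1/(2 - 25) - 1*2720 = 1/(-23) - 2720 = -1/23 - 2720 = -62561/23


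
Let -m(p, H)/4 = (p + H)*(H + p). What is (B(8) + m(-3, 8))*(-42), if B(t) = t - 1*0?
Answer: 3864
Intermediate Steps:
m(p, H) = -4*(H + p)² (m(p, H) = -4*(p + H)*(H + p) = -4*(H + p)*(H + p) = -4*(H + p)²)
B(t) = t (B(t) = t + 0 = t)
(B(8) + m(-3, 8))*(-42) = (8 - 4*(8 - 3)²)*(-42) = (8 - 4*5²)*(-42) = (8 - 4*25)*(-42) = (8 - 100)*(-42) = -92*(-42) = 3864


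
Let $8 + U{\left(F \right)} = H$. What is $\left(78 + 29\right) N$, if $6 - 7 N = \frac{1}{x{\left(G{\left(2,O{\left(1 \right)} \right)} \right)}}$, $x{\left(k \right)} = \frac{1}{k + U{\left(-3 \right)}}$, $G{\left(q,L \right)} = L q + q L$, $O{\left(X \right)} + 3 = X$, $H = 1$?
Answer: $321$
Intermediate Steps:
$U{\left(F \right)} = -7$ ($U{\left(F \right)} = -8 + 1 = -7$)
$O{\left(X \right)} = -3 + X$
$G{\left(q,L \right)} = 2 L q$ ($G{\left(q,L \right)} = L q + L q = 2 L q$)
$x{\left(k \right)} = \frac{1}{-7 + k}$ ($x{\left(k \right)} = \frac{1}{k - 7} = \frac{1}{-7 + k}$)
$N = 3$ ($N = \frac{6}{7} - \frac{1}{7 \frac{1}{-7 + 2 \left(-3 + 1\right) 2}} = \frac{6}{7} - \frac{1}{7 \frac{1}{-7 + 2 \left(-2\right) 2}} = \frac{6}{7} - \frac{1}{7 \frac{1}{-7 - 8}} = \frac{6}{7} - \frac{1}{7 \frac{1}{-15}} = \frac{6}{7} - \frac{1}{7 \left(- \frac{1}{15}\right)} = \frac{6}{7} - - \frac{15}{7} = \frac{6}{7} + \frac{15}{7} = 3$)
$\left(78 + 29\right) N = \left(78 + 29\right) 3 = 107 \cdot 3 = 321$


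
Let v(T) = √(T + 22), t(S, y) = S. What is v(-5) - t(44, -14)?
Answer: -44 + √17 ≈ -39.877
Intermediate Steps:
v(T) = √(22 + T)
v(-5) - t(44, -14) = √(22 - 5) - 1*44 = √17 - 44 = -44 + √17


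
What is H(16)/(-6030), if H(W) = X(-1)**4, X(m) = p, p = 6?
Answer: -72/335 ≈ -0.21493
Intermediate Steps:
X(m) = 6
H(W) = 1296 (H(W) = 6**4 = 1296)
H(16)/(-6030) = 1296/(-6030) = 1296*(-1/6030) = -72/335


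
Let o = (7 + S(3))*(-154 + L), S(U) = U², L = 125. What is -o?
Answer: 464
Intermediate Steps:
o = -464 (o = (7 + 3²)*(-154 + 125) = (7 + 9)*(-29) = 16*(-29) = -464)
-o = -1*(-464) = 464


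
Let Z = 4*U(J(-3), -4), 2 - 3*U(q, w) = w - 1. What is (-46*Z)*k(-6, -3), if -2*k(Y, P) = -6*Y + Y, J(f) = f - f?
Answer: 6440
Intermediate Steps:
J(f) = 0
k(Y, P) = 5*Y/2 (k(Y, P) = -(-6*Y + Y)/2 = -(-5)*Y/2 = 5*Y/2)
U(q, w) = 1 - w/3 (U(q, w) = ⅔ - (w - 1)/3 = ⅔ - (-1 + w)/3 = ⅔ + (⅓ - w/3) = 1 - w/3)
Z = 28/3 (Z = 4*(1 - ⅓*(-4)) = 4*(1 + 4/3) = 4*(7/3) = 28/3 ≈ 9.3333)
(-46*Z)*k(-6, -3) = (-46*28/3)*((5/2)*(-6)) = -1288/3*(-15) = 6440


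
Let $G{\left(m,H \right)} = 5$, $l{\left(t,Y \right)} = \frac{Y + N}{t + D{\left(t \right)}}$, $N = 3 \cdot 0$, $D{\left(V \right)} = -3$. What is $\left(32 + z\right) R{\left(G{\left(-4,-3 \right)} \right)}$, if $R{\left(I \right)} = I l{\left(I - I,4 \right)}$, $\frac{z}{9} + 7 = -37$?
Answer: $\frac{7280}{3} \approx 2426.7$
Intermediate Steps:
$N = 0$
$l{\left(t,Y \right)} = \frac{Y}{-3 + t}$ ($l{\left(t,Y \right)} = \frac{Y + 0}{t - 3} = \frac{Y}{-3 + t}$)
$z = -396$ ($z = -63 + 9 \left(-37\right) = -63 - 333 = -396$)
$R{\left(I \right)} = - \frac{4 I}{3}$ ($R{\left(I \right)} = I \frac{4}{-3 + \left(I - I\right)} = I \frac{4}{-3 + 0} = I \frac{4}{-3} = I 4 \left(- \frac{1}{3}\right) = I \left(- \frac{4}{3}\right) = - \frac{4 I}{3}$)
$\left(32 + z\right) R{\left(G{\left(-4,-3 \right)} \right)} = \left(32 - 396\right) \left(\left(- \frac{4}{3}\right) 5\right) = \left(-364\right) \left(- \frac{20}{3}\right) = \frac{7280}{3}$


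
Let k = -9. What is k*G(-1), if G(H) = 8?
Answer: -72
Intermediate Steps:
k*G(-1) = -9*8 = -72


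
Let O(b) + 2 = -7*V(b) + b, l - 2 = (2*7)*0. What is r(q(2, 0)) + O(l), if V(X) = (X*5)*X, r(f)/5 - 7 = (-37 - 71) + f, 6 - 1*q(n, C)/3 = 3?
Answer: -600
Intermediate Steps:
q(n, C) = 9 (q(n, C) = 18 - 3*3 = 18 - 9 = 9)
l = 2 (l = 2 + (2*7)*0 = 2 + 14*0 = 2 + 0 = 2)
r(f) = -505 + 5*f (r(f) = 35 + 5*((-37 - 71) + f) = 35 + 5*(-108 + f) = 35 + (-540 + 5*f) = -505 + 5*f)
V(X) = 5*X**2 (V(X) = (5*X)*X = 5*X**2)
O(b) = -2 + b - 35*b**2 (O(b) = -2 + (-35*b**2 + b) = -2 + (b - 35*b**2) = -2 + b - 35*b**2)
r(q(2, 0)) + O(l) = (-505 + 5*9) + (-2 + 2 - 35*2**2) = (-505 + 45) + (-2 + 2 - 35*4) = -460 + (-2 + 2 - 140) = -460 - 140 = -600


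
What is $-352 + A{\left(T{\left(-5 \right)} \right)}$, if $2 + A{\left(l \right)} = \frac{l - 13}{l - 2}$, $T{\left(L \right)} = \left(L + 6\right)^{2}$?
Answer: $-342$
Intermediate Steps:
$T{\left(L \right)} = \left(6 + L\right)^{2}$
$A{\left(l \right)} = -2 + \frac{-13 + l}{-2 + l}$ ($A{\left(l \right)} = -2 + \frac{l - 13}{l - 2} = -2 + \frac{-13 + l}{-2 + l}$)
$-352 + A{\left(T{\left(-5 \right)} \right)} = -352 + \frac{-9 - \left(6 - 5\right)^{2}}{-2 + \left(6 - 5\right)^{2}} = -352 + \frac{-9 - 1^{2}}{-2 + 1^{2}} = -352 + \frac{-9 - 1}{-2 + 1} = -352 + \frac{-9 - 1}{-1} = -352 - -10 = -352 + 10 = -342$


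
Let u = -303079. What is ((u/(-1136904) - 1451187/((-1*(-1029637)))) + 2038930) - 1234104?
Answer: 942126709272937723/1170598423848 ≈ 8.0483e+5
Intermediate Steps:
((u/(-1136904) - 1451187/((-1*(-1029637)))) + 2038930) - 1234104 = ((-303079/(-1136904) - 1451187/((-1*(-1029637)))) + 2038930) - 1234104 = ((-303079*(-1/1136904) - 1451187/1029637) + 2038930) - 1234104 = ((303079/1136904 - 1451187*1/1029637) + 2038930) - 1234104 = ((303079/1136904 - 1451187/1029637) + 2038930) - 1234104 = (-1337798952725/1170598423848 + 2038930) - 1234104 = 2386766906537449915/1170598423848 - 1234104 = 942126709272937723/1170598423848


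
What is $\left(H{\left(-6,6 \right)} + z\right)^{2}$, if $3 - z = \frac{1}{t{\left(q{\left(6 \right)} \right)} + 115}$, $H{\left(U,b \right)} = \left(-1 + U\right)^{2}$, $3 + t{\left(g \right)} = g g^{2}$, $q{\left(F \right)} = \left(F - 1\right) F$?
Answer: $\frac{1987600891329}{735060544} \approx 2704.0$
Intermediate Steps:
$q{\left(F \right)} = F \left(-1 + F\right)$ ($q{\left(F \right)} = \left(-1 + F\right) F = F \left(-1 + F\right)$)
$t{\left(g \right)} = -3 + g^{3}$ ($t{\left(g \right)} = -3 + g g^{2} = -3 + g^{3}$)
$z = \frac{81335}{27112}$ ($z = 3 - \frac{1}{\left(-3 + \left(6 \left(-1 + 6\right)\right)^{3}\right) + 115} = 3 - \frac{1}{\left(-3 + \left(6 \cdot 5\right)^{3}\right) + 115} = 3 - \frac{1}{\left(-3 + 30^{3}\right) + 115} = 3 - \frac{1}{\left(-3 + 27000\right) + 115} = 3 - \frac{1}{26997 + 115} = 3 - \frac{1}{27112} = \frac{81335}{27112} \approx 3.0$)
$\left(H{\left(-6,6 \right)} + z\right)^{2} = \left(\left(-1 - 6\right)^{2} + \frac{81335}{27112}\right)^{2} = \left(\left(-7\right)^{2} + \frac{81335}{27112}\right)^{2} = \left(49 + \frac{81335}{27112}\right)^{2} = \left(\frac{1409823}{27112}\right)^{2} = \frac{1987600891329}{735060544}$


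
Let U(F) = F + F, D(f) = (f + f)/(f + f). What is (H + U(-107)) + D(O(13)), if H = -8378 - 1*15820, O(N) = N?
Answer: -24411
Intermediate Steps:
D(f) = 1 (D(f) = (2*f)/((2*f)) = (2*f)*(1/(2*f)) = 1)
H = -24198 (H = -8378 - 15820 = -24198)
U(F) = 2*F
(H + U(-107)) + D(O(13)) = (-24198 + 2*(-107)) + 1 = (-24198 - 214) + 1 = -24412 + 1 = -24411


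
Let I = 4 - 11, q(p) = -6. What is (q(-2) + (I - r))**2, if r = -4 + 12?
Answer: 441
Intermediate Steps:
I = -7
r = 8
(q(-2) + (I - r))**2 = (-6 + (-7 - 1*8))**2 = (-6 + (-7 - 8))**2 = (-6 - 15)**2 = (-21)**2 = 441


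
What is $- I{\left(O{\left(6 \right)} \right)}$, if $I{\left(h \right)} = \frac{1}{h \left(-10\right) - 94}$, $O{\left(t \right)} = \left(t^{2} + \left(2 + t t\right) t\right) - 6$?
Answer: $\frac{1}{2674} \approx 0.00037397$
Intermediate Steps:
$O{\left(t \right)} = -6 + t^{2} + t \left(2 + t^{2}\right)$ ($O{\left(t \right)} = \left(t^{2} + \left(2 + t^{2}\right) t\right) - 6 = \left(t^{2} + t \left(2 + t^{2}\right)\right) - 6 = -6 + t^{2} + t \left(2 + t^{2}\right)$)
$I{\left(h \right)} = \frac{1}{-94 - 10 h}$ ($I{\left(h \right)} = \frac{1}{- 10 h - 94} = \frac{1}{-94 - 10 h}$)
$- I{\left(O{\left(6 \right)} \right)} = - \frac{-1}{94 + 10 \left(-6 + 6^{2} + 6^{3} + 2 \cdot 6\right)} = - \frac{-1}{94 + 10 \left(-6 + 36 + 216 + 12\right)} = - \frac{-1}{94 + 10 \cdot 258} = - \frac{-1}{94 + 2580} = - \frac{-1}{2674} = \left(-1\right) \left(- \frac{1}{2674}\right) = \frac{1}{2674}$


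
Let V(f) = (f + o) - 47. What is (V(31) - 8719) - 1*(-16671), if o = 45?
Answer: 7981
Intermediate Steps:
V(f) = -2 + f (V(f) = (f + 45) - 47 = (45 + f) - 47 = -2 + f)
(V(31) - 8719) - 1*(-16671) = ((-2 + 31) - 8719) - 1*(-16671) = (29 - 8719) + 16671 = -8690 + 16671 = 7981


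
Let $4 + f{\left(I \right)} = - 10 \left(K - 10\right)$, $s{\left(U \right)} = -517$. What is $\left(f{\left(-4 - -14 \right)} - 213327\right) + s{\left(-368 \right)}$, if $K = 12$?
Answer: $-213868$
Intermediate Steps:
$f{\left(I \right)} = -24$ ($f{\left(I \right)} = -4 - 10 \left(12 - 10\right) = -4 - 20 = -24$)
$\left(f{\left(-4 - -14 \right)} - 213327\right) + s{\left(-368 \right)} = \left(-24 - 213327\right) - 517 = -213351 - 517 = -213868$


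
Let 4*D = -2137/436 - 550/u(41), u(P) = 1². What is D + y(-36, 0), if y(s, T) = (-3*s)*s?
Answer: -7022609/1744 ≈ -4026.7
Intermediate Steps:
u(P) = 1
y(s, T) = -3*s²
D = -241937/1744 (D = (-2137/436 - 550/1)/4 = (-2137*1/436 - 550*1)/4 = (-2137/436 - 550)/4 = (¼)*(-241937/436) = -241937/1744 ≈ -138.73)
D + y(-36, 0) = -241937/1744 - 3*(-36)² = -241937/1744 - 3*1296 = -241937/1744 - 3888 = -7022609/1744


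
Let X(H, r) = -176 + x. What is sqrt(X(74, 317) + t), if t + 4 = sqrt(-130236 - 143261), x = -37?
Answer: sqrt(-217 + I*sqrt(273497)) ≈ 13.214 + 19.789*I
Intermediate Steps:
X(H, r) = -213 (X(H, r) = -176 - 37 = -213)
t = -4 + I*sqrt(273497) (t = -4 + sqrt(-130236 - 143261) = -4 + sqrt(-273497) = -4 + I*sqrt(273497) ≈ -4.0 + 522.97*I)
sqrt(X(74, 317) + t) = sqrt(-213 + (-4 + I*sqrt(273497))) = sqrt(-217 + I*sqrt(273497))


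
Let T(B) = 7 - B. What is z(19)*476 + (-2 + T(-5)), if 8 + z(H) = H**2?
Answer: 168038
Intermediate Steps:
z(H) = -8 + H**2
z(19)*476 + (-2 + T(-5)) = (-8 + 19**2)*476 + (-2 + (7 - 1*(-5))) = (-8 + 361)*476 + (-2 + (7 + 5)) = 353*476 + (-2 + 12) = 168028 + 10 = 168038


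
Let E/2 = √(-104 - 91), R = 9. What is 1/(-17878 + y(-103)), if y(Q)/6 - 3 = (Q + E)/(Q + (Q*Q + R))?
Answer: -36568544755/653116358574526 - 3505*I*√195/979674537861789 ≈ -5.5991e-5 - 4.996e-11*I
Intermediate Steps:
E = 2*I*√195 (E = 2*√(-104 - 91) = 2*√(-195) = 2*(I*√195) = 2*I*√195 ≈ 27.928*I)
y(Q) = 18 + 6*(Q + 2*I*√195)/(9 + Q + Q²) (y(Q) = 18 + 6*((Q + 2*I*√195)/(Q + (Q*Q + 9))) = 18 + 6*((Q + 2*I*√195)/(Q + (Q² + 9))) = 18 + 6*((Q + 2*I*√195)/(Q + (9 + Q²))) = 18 + 6*((Q + 2*I*√195)/(9 + Q + Q²)) = 18 + 6*(Q + 2*I*√195)/(9 + Q + Q²))
1/(-17878 + y(-103)) = 1/(-17878 + 6*(27 + 3*(-103)² + 4*(-103) + 2*I*√195)/(9 - 103 + (-103)²)) = 1/(-17878 + 6*(27 + 3*10609 - 412 + 2*I*√195)/(9 - 103 + 10609)) = 1/(-17878 + 6*(27 + 31827 - 412 + 2*I*√195)/10515) = 1/(-17878 + 6*(1/10515)*(31442 + 2*I*√195)) = 1/(-17878 + (62884/3505 + 4*I*√195/3505)) = 1/(-62599506/3505 + 4*I*√195/3505)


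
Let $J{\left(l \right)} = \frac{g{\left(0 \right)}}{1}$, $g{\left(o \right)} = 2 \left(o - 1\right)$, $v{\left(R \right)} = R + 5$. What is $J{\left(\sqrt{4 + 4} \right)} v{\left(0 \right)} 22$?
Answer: $-220$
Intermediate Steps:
$v{\left(R \right)} = 5 + R$
$g{\left(o \right)} = -2 + 2 o$ ($g{\left(o \right)} = 2 \left(-1 + o\right) = -2 + 2 o$)
$J{\left(l \right)} = -2$ ($J{\left(l \right)} = \frac{-2 + 2 \cdot 0}{1} = \left(-2 + 0\right) 1 = \left(-2\right) 1 = -2$)
$J{\left(\sqrt{4 + 4} \right)} v{\left(0 \right)} 22 = - 2 \left(5 + 0\right) 22 = \left(-2\right) 5 \cdot 22 = \left(-10\right) 22 = -220$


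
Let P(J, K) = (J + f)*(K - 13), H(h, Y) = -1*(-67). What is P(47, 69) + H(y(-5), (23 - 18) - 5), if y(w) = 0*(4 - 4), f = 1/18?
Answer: 24319/9 ≈ 2702.1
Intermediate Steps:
f = 1/18 ≈ 0.055556
y(w) = 0 (y(w) = 0*0 = 0)
H(h, Y) = 67
P(J, K) = (-13 + K)*(1/18 + J) (P(J, K) = (J + 1/18)*(K - 13) = (1/18 + J)*(-13 + K) = (-13 + K)*(1/18 + J))
P(47, 69) + H(y(-5), (23 - 18) - 5) = (-13/18 - 13*47 + (1/18)*69 + 47*69) + 67 = (-13/18 - 611 + 23/6 + 3243) + 67 = 23716/9 + 67 = 24319/9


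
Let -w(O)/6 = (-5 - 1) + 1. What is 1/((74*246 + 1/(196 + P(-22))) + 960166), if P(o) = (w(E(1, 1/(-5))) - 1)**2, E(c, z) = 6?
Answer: 1037/1014569691 ≈ 1.0221e-6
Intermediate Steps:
w(O) = 30 (w(O) = -6*((-5 - 1) + 1) = -6*(-6 + 1) = -6*(-5) = 30)
P(o) = 841 (P(o) = (30 - 1)**2 = 29**2 = 841)
1/((74*246 + 1/(196 + P(-22))) + 960166) = 1/((74*246 + 1/(196 + 841)) + 960166) = 1/((18204 + 1/1037) + 960166) = 1/(18877549/1037 + 960166) = 1/(1014569691/1037) = 1037/1014569691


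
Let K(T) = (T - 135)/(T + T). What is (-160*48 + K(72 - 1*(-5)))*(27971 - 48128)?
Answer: 11920628073/77 ≈ 1.5481e+8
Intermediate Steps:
K(T) = (-135 + T)/(2*T) (K(T) = (-135 + T)/((2*T)) = (-135 + T)*(1/(2*T)) = (-135 + T)/(2*T))
(-160*48 + K(72 - 1*(-5)))*(27971 - 48128) = (-160*48 + (-135 + (72 - 1*(-5)))/(2*(72 - 1*(-5))))*(27971 - 48128) = (-7680 + (-135 + (72 + 5))/(2*(72 + 5)))*(-20157) = (-7680 + (1/2)*(-135 + 77)/77)*(-20157) = (-7680 + (1/2)*(1/77)*(-58))*(-20157) = (-7680 - 29/77)*(-20157) = -591389/77*(-20157) = 11920628073/77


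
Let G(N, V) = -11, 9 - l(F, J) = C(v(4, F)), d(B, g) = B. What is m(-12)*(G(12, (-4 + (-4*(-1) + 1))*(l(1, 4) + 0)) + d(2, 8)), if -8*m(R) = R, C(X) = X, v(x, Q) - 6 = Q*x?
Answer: -27/2 ≈ -13.500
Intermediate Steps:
v(x, Q) = 6 + Q*x
l(F, J) = 3 - 4*F (l(F, J) = 9 - (6 + F*4) = 9 - (6 + 4*F) = 9 + (-6 - 4*F) = 3 - 4*F)
m(R) = -R/8
m(-12)*(G(12, (-4 + (-4*(-1) + 1))*(l(1, 4) + 0)) + d(2, 8)) = (-⅛*(-12))*(-11 + 2) = (3/2)*(-9) = -27/2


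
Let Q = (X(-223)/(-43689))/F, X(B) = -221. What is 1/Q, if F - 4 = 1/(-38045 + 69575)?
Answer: 1836700123/2322710 ≈ 790.76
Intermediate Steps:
F = 126121/31530 (F = 4 + 1/(-38045 + 69575) = 4 + 1/31530 = 126121/31530 ≈ 4.0000)
Q = 2322710/1836700123 (Q = (-221/(-43689))/(126121/31530) = -221*(-1/43689)*(31530/126121) = (221/43689)*(31530/126121) = 2322710/1836700123 ≈ 0.0012646)
1/Q = 1/(2322710/1836700123) = 1836700123/2322710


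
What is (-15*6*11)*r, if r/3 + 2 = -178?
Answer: 534600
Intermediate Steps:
r = -540 (r = -6 + 3*(-178) = -6 - 534 = -540)
(-15*6*11)*r = (-15*6*11)*(-540) = -90*11*(-540) = -990*(-540) = 534600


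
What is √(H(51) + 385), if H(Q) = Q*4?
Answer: √589 ≈ 24.269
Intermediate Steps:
H(Q) = 4*Q
√(H(51) + 385) = √(4*51 + 385) = √(204 + 385) = √589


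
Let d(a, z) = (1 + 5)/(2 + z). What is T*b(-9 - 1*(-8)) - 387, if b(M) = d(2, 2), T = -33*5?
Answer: -1269/2 ≈ -634.50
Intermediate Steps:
T = -165
d(a, z) = 6/(2 + z)
b(M) = 3/2 (b(M) = 6/(2 + 2) = 6/4 = 6*(¼) = 3/2)
T*b(-9 - 1*(-8)) - 387 = -165*3/2 - 387 = -495/2 - 387 = -1269/2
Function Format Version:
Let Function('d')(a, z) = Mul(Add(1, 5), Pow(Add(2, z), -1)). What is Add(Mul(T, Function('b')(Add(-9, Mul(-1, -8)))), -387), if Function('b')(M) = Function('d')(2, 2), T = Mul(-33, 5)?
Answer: Rational(-1269, 2) ≈ -634.50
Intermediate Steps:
T = -165
Function('d')(a, z) = Mul(6, Pow(Add(2, z), -1))
Function('b')(M) = Rational(3, 2) (Function('b')(M) = Mul(6, Pow(Add(2, 2), -1)) = Mul(6, Pow(4, -1)) = Mul(6, Rational(1, 4)) = Rational(3, 2))
Add(Mul(T, Function('b')(Add(-9, Mul(-1, -8)))), -387) = Add(Mul(-165, Rational(3, 2)), -387) = Add(Rational(-495, 2), -387) = Rational(-1269, 2)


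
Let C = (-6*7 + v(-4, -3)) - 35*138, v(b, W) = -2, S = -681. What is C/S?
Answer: 4874/681 ≈ 7.1571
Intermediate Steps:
C = -4874 (C = (-6*7 - 2) - 35*138 = (-42 - 2) - 4830 = -44 - 4830 = -4874)
C/S = -4874/(-681) = -4874*(-1/681) = 4874/681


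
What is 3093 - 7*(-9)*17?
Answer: 4164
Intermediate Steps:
3093 - 7*(-9)*17 = 3093 + 63*17 = 3093 + 1071 = 4164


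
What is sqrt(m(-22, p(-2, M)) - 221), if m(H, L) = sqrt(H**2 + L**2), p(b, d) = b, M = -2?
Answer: sqrt(-221 + 2*sqrt(122)) ≈ 14.104*I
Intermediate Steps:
sqrt(m(-22, p(-2, M)) - 221) = sqrt(sqrt((-22)**2 + (-2)**2) - 221) = sqrt(sqrt(484 + 4) - 221) = sqrt(sqrt(488) - 221) = sqrt(2*sqrt(122) - 221) = sqrt(-221 + 2*sqrt(122))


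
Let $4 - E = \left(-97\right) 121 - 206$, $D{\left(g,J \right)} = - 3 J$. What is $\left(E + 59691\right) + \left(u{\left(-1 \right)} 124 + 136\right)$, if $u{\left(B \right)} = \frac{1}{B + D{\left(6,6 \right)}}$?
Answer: $\frac{1363582}{19} \approx 71768.0$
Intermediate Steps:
$E = 11947$ ($E = 4 - \left(\left(-97\right) 121 - 206\right) = 4 - \left(-11737 - 206\right) = 4 - -11943 = 4 + 11943 = 11947$)
$u{\left(B \right)} = \frac{1}{-18 + B}$ ($u{\left(B \right)} = \frac{1}{B - 18} = \frac{1}{-18 + B}$)
$\left(E + 59691\right) + \left(u{\left(-1 \right)} 124 + 136\right) = \left(11947 + 59691\right) + \left(\frac{1}{-18 - 1} \cdot 124 + 136\right) = 71638 + \left(\frac{1}{-19} \cdot 124 + 136\right) = 71638 + \left(\left(- \frac{1}{19}\right) 124 + 136\right) = 71638 + \left(- \frac{124}{19} + 136\right) = 71638 + \frac{2460}{19} = \frac{1363582}{19}$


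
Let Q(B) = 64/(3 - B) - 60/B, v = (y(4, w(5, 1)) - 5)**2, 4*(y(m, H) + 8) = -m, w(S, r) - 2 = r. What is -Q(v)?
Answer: 6031/9457 ≈ 0.63773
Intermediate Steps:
w(S, r) = 2 + r
y(m, H) = -8 - m/4 (y(m, H) = -8 + (-m)/4 = -8 - m/4)
v = 196 (v = ((-8 - 1/4*4) - 5)**2 = ((-8 - 1) - 5)**2 = (-9 - 5)**2 = (-14)**2 = 196)
Q(B) = -60/B + 64/(3 - B)
-Q(v) = -4*(45 - 31*196)/(196*(-3 + 196)) = -4*(45 - 6076)/(196*193) = -4*(-6031)/(196*193) = -1*(-6031/9457) = 6031/9457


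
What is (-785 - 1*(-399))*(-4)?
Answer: 1544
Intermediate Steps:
(-785 - 1*(-399))*(-4) = (-785 + 399)*(-4) = -386*(-4) = 1544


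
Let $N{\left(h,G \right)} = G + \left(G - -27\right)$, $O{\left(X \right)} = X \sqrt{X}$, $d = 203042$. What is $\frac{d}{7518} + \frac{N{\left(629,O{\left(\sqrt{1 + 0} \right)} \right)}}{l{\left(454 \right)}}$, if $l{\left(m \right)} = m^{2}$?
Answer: $\frac{2989315921}{110684292} \approx 27.008$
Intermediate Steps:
$O{\left(X \right)} = X^{\frac{3}{2}}$
$N{\left(h,G \right)} = 27 + 2 G$ ($N{\left(h,G \right)} = G + \left(G + 27\right) = G + \left(27 + G\right) = 27 + 2 G$)
$\frac{d}{7518} + \frac{N{\left(629,O{\left(\sqrt{1 + 0} \right)} \right)}}{l{\left(454 \right)}} = \frac{203042}{7518} + \frac{27 + 2 \left(\sqrt{1 + 0}\right)^{\frac{3}{2}}}{454^{2}} = 203042 \cdot \frac{1}{7518} + \frac{27 + 2 \left(\sqrt{1}\right)^{\frac{3}{2}}}{206116} = \frac{14503}{537} + \left(27 + 2 \cdot 1^{\frac{3}{2}}\right) \frac{1}{206116} = \frac{14503}{537} + \left(27 + 2 \cdot 1\right) \frac{1}{206116} = \frac{14503}{537} + \left(27 + 2\right) \frac{1}{206116} = \frac{14503}{537} + 29 \cdot \frac{1}{206116} = \frac{14503}{537} + \frac{29}{206116} = \frac{2989315921}{110684292}$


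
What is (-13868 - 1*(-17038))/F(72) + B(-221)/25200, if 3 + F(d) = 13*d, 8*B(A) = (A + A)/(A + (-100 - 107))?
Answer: 45587204731/13417286400 ≈ 3.3976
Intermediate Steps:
B(A) = A/(4*(-207 + A)) (B(A) = ((A + A)/(A + (-100 - 107)))/8 = ((2*A)/(A - 207))/8 = ((2*A)/(-207 + A))/8 = (2*A/(-207 + A))/8 = A/(4*(-207 + A)))
F(d) = -3 + 13*d
(-13868 - 1*(-17038))/F(72) + B(-221)/25200 = (-13868 - 1*(-17038))/(-3 + 13*72) + ((¼)*(-221)/(-207 - 221))/25200 = (-13868 + 17038)/(-3 + 936) + ((¼)*(-221)/(-428))*(1/25200) = 3170/933 + ((¼)*(-221)*(-1/428))*(1/25200) = 3170*(1/933) + (221/1712)*(1/25200) = 3170/933 + 221/43142400 = 45587204731/13417286400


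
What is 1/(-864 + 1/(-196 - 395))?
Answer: -591/510625 ≈ -0.0011574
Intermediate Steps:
1/(-864 + 1/(-196 - 395)) = 1/(-864 + 1/(-591)) = 1/(-864 - 1/591) = 1/(-510625/591) = -591/510625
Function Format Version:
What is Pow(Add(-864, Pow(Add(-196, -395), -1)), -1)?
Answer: Rational(-591, 510625) ≈ -0.0011574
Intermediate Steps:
Pow(Add(-864, Pow(Add(-196, -395), -1)), -1) = Pow(Add(-864, Pow(-591, -1)), -1) = Pow(Add(-864, Rational(-1, 591)), -1) = Pow(Rational(-510625, 591), -1) = Rational(-591, 510625)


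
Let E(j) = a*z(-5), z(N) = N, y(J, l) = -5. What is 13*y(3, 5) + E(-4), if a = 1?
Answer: -70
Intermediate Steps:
E(j) = -5 (E(j) = 1*(-5) = -5)
13*y(3, 5) + E(-4) = 13*(-5) - 5 = -65 - 5 = -70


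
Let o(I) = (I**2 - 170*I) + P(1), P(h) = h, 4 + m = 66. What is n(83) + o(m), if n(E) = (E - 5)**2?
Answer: -611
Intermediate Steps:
m = 62 (m = -4 + 66 = 62)
n(E) = (-5 + E)**2
o(I) = 1 + I**2 - 170*I (o(I) = (I**2 - 170*I) + 1 = 1 + I**2 - 170*I)
n(83) + o(m) = (-5 + 83)**2 + (1 + 62**2 - 170*62) = 78**2 + (1 + 3844 - 10540) = 6084 - 6695 = -611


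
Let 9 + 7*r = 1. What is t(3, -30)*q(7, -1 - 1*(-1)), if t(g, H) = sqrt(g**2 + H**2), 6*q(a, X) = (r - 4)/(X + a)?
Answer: -18*sqrt(101)/49 ≈ -3.6918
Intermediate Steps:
r = -8/7 (r = -9/7 + (1/7)*1 = -9/7 + 1/7 = -8/7 ≈ -1.1429)
q(a, X) = -6/(7*(X + a)) (q(a, X) = ((-8/7 - 4)/(X + a))/6 = (-36/(7*(X + a)))/6 = -6/(7*(X + a)))
t(g, H) = sqrt(H**2 + g**2)
t(3, -30)*q(7, -1 - 1*(-1)) = sqrt((-30)**2 + 3**2)*(-6/(7*(-1 - 1*(-1)) + 7*7)) = sqrt(900 + 9)*(-6/(7*(-1 + 1) + 49)) = sqrt(909)*(-6/(7*0 + 49)) = (3*sqrt(101))*(-6/(0 + 49)) = (3*sqrt(101))*(-6/49) = -18*sqrt(101)/49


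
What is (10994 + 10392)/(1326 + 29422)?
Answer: 10693/15374 ≈ 0.69553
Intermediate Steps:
(10994 + 10392)/(1326 + 29422) = 21386/30748 = 21386*(1/30748) = 10693/15374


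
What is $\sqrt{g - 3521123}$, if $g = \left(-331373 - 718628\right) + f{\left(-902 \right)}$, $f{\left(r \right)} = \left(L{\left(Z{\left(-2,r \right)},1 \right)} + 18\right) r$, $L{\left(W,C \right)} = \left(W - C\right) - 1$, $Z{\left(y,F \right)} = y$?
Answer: $2 i \sqrt{1145938} \approx 2141.0 i$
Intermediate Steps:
$L{\left(W,C \right)} = -1 + W - C$
$f{\left(r \right)} = 14 r$ ($f{\left(r \right)} = \left(\left(-1 - 2 - 1\right) + 18\right) r = \left(-4 + 18\right) r = 14 r$)
$g = -1062629$ ($g = \left(-331373 - 718628\right) + 14 \left(-902\right) = -1050001 - 12628 = -1062629$)
$\sqrt{g - 3521123} = \sqrt{-1062629 - 3521123} = \sqrt{-4583752} = 2 i \sqrt{1145938}$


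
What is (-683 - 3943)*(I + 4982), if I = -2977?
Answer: -9275130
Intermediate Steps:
(-683 - 3943)*(I + 4982) = (-683 - 3943)*(-2977 + 4982) = -4626*2005 = -9275130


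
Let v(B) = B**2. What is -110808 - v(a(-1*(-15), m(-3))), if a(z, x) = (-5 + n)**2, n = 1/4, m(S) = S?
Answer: -28497169/256 ≈ -1.1132e+5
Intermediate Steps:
n = 1/4 ≈ 0.25000
a(z, x) = 361/16 (a(z, x) = (-5 + 1/4)**2 = (-19/4)**2 = 361/16)
-110808 - v(a(-1*(-15), m(-3))) = -110808 - (361/16)**2 = -110808 - 1*130321/256 = -110808 - 130321/256 = -28497169/256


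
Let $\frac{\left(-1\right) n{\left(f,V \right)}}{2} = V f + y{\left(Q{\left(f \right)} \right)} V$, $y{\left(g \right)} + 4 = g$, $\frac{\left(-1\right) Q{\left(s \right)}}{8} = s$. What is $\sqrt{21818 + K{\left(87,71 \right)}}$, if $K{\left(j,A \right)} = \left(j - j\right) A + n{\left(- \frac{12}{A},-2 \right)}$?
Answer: $\frac{\sqrt{109927738}}{71} \approx 147.67$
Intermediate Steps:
$Q{\left(s \right)} = - 8 s$
$y{\left(g \right)} = -4 + g$
$n{\left(f,V \right)} = - 2 V f - 2 V \left(-4 - 8 f\right)$ ($n{\left(f,V \right)} = - 2 \left(V f + \left(-4 - 8 f\right) V\right) = - 2 \left(V f + V \left(-4 - 8 f\right)\right) = - 2 V f - 2 V \left(-4 - 8 f\right)$)
$K{\left(j,A \right)} = -16 + \frac{336}{A}$ ($K{\left(j,A \right)} = \left(j - j\right) A + 2 \left(-2\right) \left(4 + 7 \left(- \frac{12}{A}\right)\right) = 0 A + 2 \left(-2\right) \left(4 - \frac{84}{A}\right) = 0 - \left(16 - \frac{336}{A}\right) = -16 + \frac{336}{A}$)
$\sqrt{21818 + K{\left(87,71 \right)}} = \sqrt{21818 - \left(16 - \frac{336}{71}\right)} = \sqrt{21818 + \left(-16 + 336 \cdot \frac{1}{71}\right)} = \sqrt{21818 + \left(-16 + \frac{336}{71}\right)} = \sqrt{21818 - \frac{800}{71}} = \sqrt{\frac{1548278}{71}} = \frac{\sqrt{109927738}}{71}$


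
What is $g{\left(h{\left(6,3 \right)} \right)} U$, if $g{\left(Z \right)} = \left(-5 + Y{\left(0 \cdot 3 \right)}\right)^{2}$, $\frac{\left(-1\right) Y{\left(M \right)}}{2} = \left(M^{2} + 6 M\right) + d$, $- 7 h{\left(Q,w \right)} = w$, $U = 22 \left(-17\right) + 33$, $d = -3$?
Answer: $-341$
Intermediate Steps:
$U = -341$ ($U = -374 + 33 = -341$)
$h{\left(Q,w \right)} = - \frac{w}{7}$
$Y{\left(M \right)} = 6 - 12 M - 2 M^{2}$ ($Y{\left(M \right)} = - 2 \left(\left(M^{2} + 6 M\right) - 3\right) = - 2 \left(-3 + M^{2} + 6 M\right) = 6 - 12 M - 2 M^{2}$)
$g{\left(Z \right)} = 1$ ($g{\left(Z \right)} = \left(-5 - \left(-6 + 0 + 12 \cdot 0 \cdot 3\right)\right)^{2} = \left(-5 - \left(-6 + 2 \cdot 0^{2}\right)\right)^{2} = \left(-5 + \left(6 + 0 - 0\right)\right)^{2} = \left(-5 + \left(6 + 0 + 0\right)\right)^{2} = \left(-5 + 6\right)^{2} = 1^{2} = 1$)
$g{\left(h{\left(6,3 \right)} \right)} U = 1 \left(-341\right) = -341$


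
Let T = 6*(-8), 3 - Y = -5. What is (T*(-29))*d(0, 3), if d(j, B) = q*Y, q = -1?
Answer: -11136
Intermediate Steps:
Y = 8 (Y = 3 - 1*(-5) = 3 + 5 = 8)
T = -48
d(j, B) = -8 (d(j, B) = -1*8 = -8)
(T*(-29))*d(0, 3) = -48*(-29)*(-8) = 1392*(-8) = -11136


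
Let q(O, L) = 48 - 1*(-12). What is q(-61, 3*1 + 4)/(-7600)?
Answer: -3/380 ≈ -0.0078947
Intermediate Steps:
q(O, L) = 60 (q(O, L) = 48 + 12 = 60)
q(-61, 3*1 + 4)/(-7600) = 60/(-7600) = 60*(-1/7600) = -3/380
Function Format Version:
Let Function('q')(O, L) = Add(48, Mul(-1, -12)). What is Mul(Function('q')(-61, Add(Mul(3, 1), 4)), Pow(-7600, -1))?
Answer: Rational(-3, 380) ≈ -0.0078947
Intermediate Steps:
Function('q')(O, L) = 60 (Function('q')(O, L) = Add(48, 12) = 60)
Mul(Function('q')(-61, Add(Mul(3, 1), 4)), Pow(-7600, -1)) = Mul(60, Pow(-7600, -1)) = Mul(60, Rational(-1, 7600)) = Rational(-3, 380)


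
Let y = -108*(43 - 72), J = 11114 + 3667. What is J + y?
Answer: 17913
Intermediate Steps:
J = 14781
y = 3132 (y = -108*(-29) = 3132)
J + y = 14781 + 3132 = 17913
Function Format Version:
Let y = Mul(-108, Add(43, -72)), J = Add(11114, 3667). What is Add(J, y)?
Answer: 17913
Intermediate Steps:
J = 14781
y = 3132 (y = Mul(-108, -29) = 3132)
Add(J, y) = Add(14781, 3132) = 17913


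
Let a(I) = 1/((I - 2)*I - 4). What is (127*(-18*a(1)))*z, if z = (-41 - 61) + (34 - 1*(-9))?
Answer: -134874/5 ≈ -26975.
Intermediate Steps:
a(I) = 1/(-4 + I*(-2 + I)) (a(I) = 1/((-2 + I)*I - 4) = 1/(I*(-2 + I) - 4) = 1/(-4 + I*(-2 + I)))
z = -59 (z = -102 + (34 + 9) = -102 + 43 = -59)
(127*(-18*a(1)))*z = (127*(-18/(-4 + 1² - 2*1)))*(-59) = (127*(-18/(-4 + 1 - 2)))*(-59) = (127*(-18/(-5)))*(-59) = (127*(-18*(-⅕)))*(-59) = (127*(18/5))*(-59) = (2286/5)*(-59) = -134874/5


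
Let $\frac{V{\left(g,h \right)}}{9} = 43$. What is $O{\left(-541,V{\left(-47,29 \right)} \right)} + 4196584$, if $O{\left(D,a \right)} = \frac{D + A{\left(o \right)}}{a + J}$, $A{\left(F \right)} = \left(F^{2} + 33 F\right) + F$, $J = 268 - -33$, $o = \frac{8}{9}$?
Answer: $\frac{233867191843}{55728} \approx 4.1966 \cdot 10^{6}$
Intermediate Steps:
$V{\left(g,h \right)} = 387$ ($V{\left(g,h \right)} = 9 \cdot 43 = 387$)
$o = \frac{8}{9}$ ($o = 8 \cdot \frac{1}{9} = \frac{8}{9} \approx 0.88889$)
$J = 301$ ($J = 268 + 33 = 301$)
$A{\left(F \right)} = F^{2} + 34 F$
$O{\left(D,a \right)} = \frac{\frac{2512}{81} + D}{301 + a}$ ($O{\left(D,a \right)} = \frac{D + \frac{8 \left(34 + \frac{8}{9}\right)}{9}}{a + 301} = \frac{D + \frac{8}{9} \cdot \frac{314}{9}}{301 + a} = \frac{D + \frac{2512}{81}}{301 + a} = \frac{\frac{2512}{81} + D}{301 + a}$)
$O{\left(-541,V{\left(-47,29 \right)} \right)} + 4196584 = \frac{\frac{2512}{81} - 541}{301 + 387} + 4196584 = \frac{1}{688} \left(- \frac{41309}{81}\right) + 4196584 = - \frac{41309}{55728} + 4196584 = \frac{233867191843}{55728}$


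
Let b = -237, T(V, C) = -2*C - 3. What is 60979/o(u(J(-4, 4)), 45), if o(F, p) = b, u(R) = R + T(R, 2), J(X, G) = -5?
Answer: -60979/237 ≈ -257.30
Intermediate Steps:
T(V, C) = -3 - 2*C
u(R) = -7 + R (u(R) = R + (-3 - 2*2) = R + (-3 - 4) = R - 7 = -7 + R)
o(F, p) = -237
60979/o(u(J(-4, 4)), 45) = 60979/(-237) = 60979*(-1/237) = -60979/237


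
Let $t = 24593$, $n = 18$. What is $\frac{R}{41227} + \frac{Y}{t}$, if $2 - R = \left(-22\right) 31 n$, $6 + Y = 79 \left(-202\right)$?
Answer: $- \frac{356194974}{1013895611} \approx -0.35131$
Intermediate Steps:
$Y = -15964$ ($Y = -6 + 79 \left(-202\right) = -6 - 15958 = -15964$)
$R = 12278$ ($R = 2 - \left(-22\right) 31 \cdot 18 = 2 - \left(-682\right) 18 = 2 - -12276 = 2 + 12276 = 12278$)
$\frac{R}{41227} + \frac{Y}{t} = \frac{12278}{41227} - \frac{15964}{24593} = - \frac{356194974}{1013895611}$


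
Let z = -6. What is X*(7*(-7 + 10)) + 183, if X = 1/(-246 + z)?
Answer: 2195/12 ≈ 182.92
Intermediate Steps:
X = -1/252 (X = 1/(-246 - 6) = 1/(-252) = -1/252 ≈ -0.0039683)
X*(7*(-7 + 10)) + 183 = -(-7 + 10)/36 + 183 = -3/36 + 183 = -1/252*21 + 183 = -1/12 + 183 = 2195/12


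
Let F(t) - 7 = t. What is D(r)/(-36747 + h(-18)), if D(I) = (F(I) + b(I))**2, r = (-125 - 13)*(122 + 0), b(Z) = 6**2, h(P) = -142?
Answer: -282004849/36889 ≈ -7644.7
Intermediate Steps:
b(Z) = 36
F(t) = 7 + t
r = -16836 (r = -138*122 = -16836)
D(I) = (43 + I)**2 (D(I) = ((7 + I) + 36)**2 = (43 + I)**2)
D(r)/(-36747 + h(-18)) = (43 - 16836)**2/(-36747 - 142) = (-16793)**2/(-36889) = 282004849*(-1/36889) = -282004849/36889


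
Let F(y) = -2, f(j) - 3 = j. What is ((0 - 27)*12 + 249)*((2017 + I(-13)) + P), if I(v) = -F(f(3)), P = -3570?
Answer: 116325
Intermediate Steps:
f(j) = 3 + j
I(v) = 2 (I(v) = -1*(-2) = 2)
((0 - 27)*12 + 249)*((2017 + I(-13)) + P) = ((0 - 27)*12 + 249)*((2017 + 2) - 3570) = (-27*12 + 249)*(2019 - 3570) = (-324 + 249)*(-1551) = -75*(-1551) = 116325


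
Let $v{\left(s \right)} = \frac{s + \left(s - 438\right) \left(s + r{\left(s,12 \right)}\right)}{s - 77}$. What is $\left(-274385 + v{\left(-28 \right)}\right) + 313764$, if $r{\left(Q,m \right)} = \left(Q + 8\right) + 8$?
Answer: $\frac{1372061}{35} \approx 39202.0$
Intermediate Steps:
$r{\left(Q,m \right)} = 16 + Q$ ($r{\left(Q,m \right)} = \left(8 + Q\right) + 8 = 16 + Q$)
$v{\left(s \right)} = \frac{s + \left(-438 + s\right) \left(16 + 2 s\right)}{-77 + s}$ ($v{\left(s \right)} = \frac{s + \left(s - 438\right) \left(s + \left(16 + s\right)\right)}{s - 77} = \frac{s + \left(-438 + s\right) \left(16 + 2 s\right)}{-77 + s}$)
$\left(-274385 + v{\left(-28 \right)}\right) + 313764 = \left(-274385 + \frac{-7008 - -24052 + 2 \left(-28\right)^{2}}{-77 - 28}\right) + 313764 = \left(-274385 + \frac{-7008 + 24052 + 2 \cdot 784}{-105}\right) + 313764 = \left(-274385 - \frac{-7008 + 24052 + 1568}{105}\right) + 313764 = \left(-274385 - \frac{6204}{35}\right) + 313764 = - \frac{9609679}{35} + 313764 = \frac{1372061}{35}$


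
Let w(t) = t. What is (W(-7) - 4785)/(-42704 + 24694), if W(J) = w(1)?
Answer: 2392/9005 ≈ 0.26563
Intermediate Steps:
W(J) = 1
(W(-7) - 4785)/(-42704 + 24694) = (1 - 4785)/(-42704 + 24694) = -4784/(-18010) = -4784*(-1/18010) = 2392/9005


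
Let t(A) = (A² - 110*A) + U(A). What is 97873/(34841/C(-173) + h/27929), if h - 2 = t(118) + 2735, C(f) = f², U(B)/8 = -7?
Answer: 81810772363793/1081566914 ≈ 75641.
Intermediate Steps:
U(B) = -56 (U(B) = 8*(-7) = -56)
t(A) = -56 + A² - 110*A (t(A) = (A² - 110*A) - 56 = -56 + A² - 110*A)
h = 3625 (h = 2 + ((-56 + 118² - 110*118) + 2735) = 2 + ((-56 + 13924 - 12980) + 2735) = 2 + (888 + 2735) = 2 + 3623 = 3625)
97873/(34841/C(-173) + h/27929) = 97873/(34841/((-173)²) + 3625/27929) = 97873/(34841/29929 + 3625*(1/27929)) = 97873/(34841*(1/29929) + 3625/27929) = 97873/(34841/29929 + 3625/27929) = 97873/(1081566914/835887041) = 97873*(835887041/1081566914) = 81810772363793/1081566914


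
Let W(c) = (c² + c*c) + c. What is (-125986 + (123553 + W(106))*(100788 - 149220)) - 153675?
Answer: -7077696253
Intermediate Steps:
W(c) = c + 2*c² (W(c) = (c² + c²) + c = 2*c² + c = c + 2*c²)
(-125986 + (123553 + W(106))*(100788 - 149220)) - 153675 = (-125986 + (123553 + 106*(1 + 2*106))*(100788 - 149220)) - 153675 = (-125986 + (123553 + 106*(1 + 212))*(-48432)) - 153675 = (-125986 + (123553 + 106*213)*(-48432)) - 153675 = (-125986 + (123553 + 22578)*(-48432)) - 153675 = (-125986 + 146131*(-48432)) - 153675 = (-125986 - 7077416592) - 153675 = -7077542578 - 153675 = -7077696253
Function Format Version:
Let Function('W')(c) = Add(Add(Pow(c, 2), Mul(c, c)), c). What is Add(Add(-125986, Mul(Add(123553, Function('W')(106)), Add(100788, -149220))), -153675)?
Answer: -7077696253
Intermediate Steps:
Function('W')(c) = Add(c, Mul(2, Pow(c, 2))) (Function('W')(c) = Add(Add(Pow(c, 2), Pow(c, 2)), c) = Add(Mul(2, Pow(c, 2)), c) = Add(c, Mul(2, Pow(c, 2))))
Add(Add(-125986, Mul(Add(123553, Function('W')(106)), Add(100788, -149220))), -153675) = Add(Add(-125986, Mul(Add(123553, Mul(106, Add(1, Mul(2, 106)))), Add(100788, -149220))), -153675) = Add(Add(-125986, Mul(Add(123553, Mul(106, Add(1, 212))), -48432)), -153675) = Add(Add(-125986, Mul(Add(123553, Mul(106, 213)), -48432)), -153675) = Add(Add(-125986, Mul(Add(123553, 22578), -48432)), -153675) = Add(Add(-125986, Mul(146131, -48432)), -153675) = Add(Add(-125986, -7077416592), -153675) = Add(-7077542578, -153675) = -7077696253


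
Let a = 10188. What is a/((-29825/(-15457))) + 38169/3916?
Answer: 617814077481/116794700 ≈ 5289.7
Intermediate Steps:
a/((-29825/(-15457))) + 38169/3916 = 10188/((-29825/(-15457))) + 38169/3916 = 10188/((-29825*(-1/15457))) + 38169*(1/3916) = 10188/(29825/15457) + 38169/3916 = 10188*(15457/29825) + 38169/3916 = 157475916/29825 + 38169/3916 = 617814077481/116794700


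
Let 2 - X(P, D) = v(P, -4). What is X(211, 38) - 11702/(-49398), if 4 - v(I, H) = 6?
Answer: 104647/24699 ≈ 4.2369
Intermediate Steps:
v(I, H) = -2 (v(I, H) = 4 - 1*6 = 4 - 6 = -2)
X(P, D) = 4 (X(P, D) = 2 - 1*(-2) = 2 + 2 = 4)
X(211, 38) - 11702/(-49398) = 4 - 11702/(-49398) = 4 - 11702*(-1/49398) = 4 + 5851/24699 = 104647/24699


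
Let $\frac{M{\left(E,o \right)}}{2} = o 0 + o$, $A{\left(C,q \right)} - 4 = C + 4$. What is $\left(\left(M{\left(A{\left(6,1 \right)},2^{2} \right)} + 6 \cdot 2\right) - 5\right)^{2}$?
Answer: $225$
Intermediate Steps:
$A{\left(C,q \right)} = 8 + C$ ($A{\left(C,q \right)} = 4 + \left(C + 4\right) = 4 + \left(4 + C\right) = 8 + C$)
$M{\left(E,o \right)} = 2 o$ ($M{\left(E,o \right)} = 2 \left(o 0 + o\right) = 2 \left(0 + o\right) = 2 o$)
$\left(\left(M{\left(A{\left(6,1 \right)},2^{2} \right)} + 6 \cdot 2\right) - 5\right)^{2} = \left(\left(2 \cdot 2^{2} + 6 \cdot 2\right) - 5\right)^{2} = \left(\left(2 \cdot 4 + 12\right) - 5\right)^{2} = \left(\left(8 + 12\right) - 5\right)^{2} = \left(20 - 5\right)^{2} = 15^{2} = 225$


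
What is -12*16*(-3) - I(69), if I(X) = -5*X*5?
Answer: 2301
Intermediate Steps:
I(X) = -25*X
-12*16*(-3) - I(69) = -12*16*(-3) - (-25)*69 = -192*(-3) - 1*(-1725) = 576 + 1725 = 2301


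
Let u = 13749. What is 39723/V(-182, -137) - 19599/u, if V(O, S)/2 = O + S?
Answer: -186218563/2923954 ≈ -63.687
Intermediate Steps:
V(O, S) = 2*O + 2*S (V(O, S) = 2*(O + S) = 2*O + 2*S)
39723/V(-182, -137) - 19599/u = 39723/(2*(-182) + 2*(-137)) - 19599/13749 = 39723/(-364 - 274) - 19599*1/13749 = 39723/(-638) - 6533/4583 = 39723*(-1/638) - 6533/4583 = -39723/638 - 6533/4583 = -186218563/2923954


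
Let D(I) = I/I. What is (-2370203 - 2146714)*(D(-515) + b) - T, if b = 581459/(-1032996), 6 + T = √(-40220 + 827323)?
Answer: -679849651151/344332 - √787103 ≈ -1.9753e+6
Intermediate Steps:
D(I) = 1
T = -6 + √787103 (T = -6 + √(-40220 + 827323) = -6 + √787103 ≈ 881.19)
b = -581459/1032996 (b = 581459*(-1/1032996) = -581459/1032996 ≈ -0.56289)
(-2370203 - 2146714)*(D(-515) + b) - T = (-2370203 - 2146714)*(1 - 581459/1032996) - (-6 + √787103) = -4516917*451537/1032996 + (6 - √787103) = -679851717143/344332 + (6 - √787103) = -679849651151/344332 - √787103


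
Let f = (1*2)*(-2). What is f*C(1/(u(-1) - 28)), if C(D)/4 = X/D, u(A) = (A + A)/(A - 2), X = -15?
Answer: -6560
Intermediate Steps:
u(A) = 2*A/(-2 + A) (u(A) = (2*A)/(-2 + A) = 2*A/(-2 + A))
C(D) = -60/D (C(D) = 4*(-15/D) = -60/D)
f = -4 (f = 2*(-2) = -4)
f*C(1/(u(-1) - 28)) = -(-240)/(1/(2*(-1)/(-2 - 1) - 28)) = -(-240)/(1/(2*(-1)/(-3) - 28)) = -(-240)/(1/(2*(-1)*(-⅓) - 28)) = -(-240)/(1/(⅔ - 28)) = -(-240)/(1/(-82/3)) = -(-240)/(-3/82) = -(-240)*(-82)/3 = -4*1640 = -6560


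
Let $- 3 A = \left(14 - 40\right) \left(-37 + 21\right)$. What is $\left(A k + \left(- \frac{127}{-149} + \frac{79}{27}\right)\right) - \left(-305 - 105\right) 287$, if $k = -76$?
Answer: $\frac{515798666}{4023} \approx 1.2821 \cdot 10^{5}$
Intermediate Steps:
$A = - \frac{416}{3}$ ($A = - \frac{\left(14 - 40\right) \left(-37 + 21\right)}{3} = - \frac{\left(-26\right) \left(-16\right)}{3} = \left(- \frac{1}{3}\right) 416 = - \frac{416}{3} \approx -138.67$)
$\left(A k + \left(- \frac{127}{-149} + \frac{79}{27}\right)\right) - \left(-305 - 105\right) 287 = \left(\left(- \frac{416}{3}\right) \left(-76\right) + \left(- \frac{127}{-149} + \frac{79}{27}\right)\right) - \left(-305 - 105\right) 287 = \left(\frac{31616}{3} + \left(\left(-127\right) \left(- \frac{1}{149}\right) + 79 \cdot \frac{1}{27}\right)\right) - \left(-410\right) 287 = \left(\frac{31616}{3} + \left(\frac{127}{149} + \frac{79}{27}\right)\right) - -117670 = \left(\frac{31616}{3} + \frac{15200}{4023}\right) + 117670 = \frac{42412256}{4023} + 117670 = \frac{515798666}{4023}$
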